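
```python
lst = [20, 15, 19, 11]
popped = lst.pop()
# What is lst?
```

[20, 15, 19]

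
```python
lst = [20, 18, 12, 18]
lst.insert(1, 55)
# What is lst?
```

[20, 55, 18, 12, 18]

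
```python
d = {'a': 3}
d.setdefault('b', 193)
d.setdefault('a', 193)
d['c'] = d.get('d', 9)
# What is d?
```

After line 1: d = {'a': 3}
After line 2 (setdefault adds 'b'=193): d = {'a': 3, 'b': 193}
After line 3 (setdefault 'a' no-op, already exists): d = {'a': 3, 'b': 193}
After line 4 (get('d', 9) returns default since 'd' not in d): d = {'a': 3, 'b': 193, 'c': 9}

{'a': 3, 'b': 193, 'c': 9}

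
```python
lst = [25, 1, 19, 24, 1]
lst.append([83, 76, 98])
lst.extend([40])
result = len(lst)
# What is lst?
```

After line 1: lst = [25, 1, 19, 24, 1]
After line 2 (append adds [83, 76, 98] as single element): lst = [25, 1, 19, 24, 1, [83, 76, 98]]
After line 3 (extend unpacks [40], adds 40): lst = [25, 1, 19, 24, 1, [83, 76, 98], 40]
After line 4: result = len(lst) = 7

[25, 1, 19, 24, 1, [83, 76, 98], 40]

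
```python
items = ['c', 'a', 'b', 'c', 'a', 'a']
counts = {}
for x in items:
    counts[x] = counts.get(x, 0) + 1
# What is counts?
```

Initial: counts = {}, items = ['c', 'a', 'b', 'c', 'a', 'a']
See 'c': counts = {'c': 1}
See 'a': counts = {'c': 1, 'a': 1}
See 'b': counts = {'c': 1, 'a': 1, 'b': 1}
See 'c': counts = {'c': 2, 'a': 1, 'b': 1}
See 'a': counts = {'c': 2, 'a': 2, 'b': 1}
See 'a': counts = {'c': 2, 'a': 3, 'b': 1}

{'c': 2, 'a': 3, 'b': 1}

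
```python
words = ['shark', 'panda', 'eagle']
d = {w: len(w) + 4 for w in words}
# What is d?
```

{'shark': 9, 'panda': 9, 'eagle': 9}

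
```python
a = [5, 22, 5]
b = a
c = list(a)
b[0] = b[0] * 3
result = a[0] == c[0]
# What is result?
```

After line 1: a = [5, 22, 5]
After line 2 (b = a, alias): a = [5, 22, 5], b = [5, 22, 5]
After line 3 (c = list(a) is a copy, new object): c = [5, 22, 5]
After line 4 (b[0] = 5 * 3 = 15; mutates shared a/b): a = b = [15, 22, 5], c = [5, 22, 5]
After line 5 (a[0] = 15, c[0] = 5; result = False)

False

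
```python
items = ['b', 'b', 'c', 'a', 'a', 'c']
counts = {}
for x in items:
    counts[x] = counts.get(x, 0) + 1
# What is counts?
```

Initial: counts = {}, items = ['b', 'b', 'c', 'a', 'a', 'c']
See 'b': counts = {'b': 1}
See 'b': counts = {'b': 2}
See 'c': counts = {'b': 2, 'c': 1}
See 'a': counts = {'b': 2, 'c': 1, 'a': 1}
See 'a': counts = {'b': 2, 'c': 1, 'a': 2}
See 'c': counts = {'b': 2, 'c': 2, 'a': 2}

{'b': 2, 'c': 2, 'a': 2}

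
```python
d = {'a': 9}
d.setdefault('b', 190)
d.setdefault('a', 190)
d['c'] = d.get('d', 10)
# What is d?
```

After line 1: d = {'a': 9}
After line 2 (setdefault adds 'b'=190): d = {'a': 9, 'b': 190}
After line 3 (setdefault 'a' no-op, already exists): d = {'a': 9, 'b': 190}
After line 4 (get('d', 10) returns default since 'd' not in d): d = {'a': 9, 'b': 190, 'c': 10}

{'a': 9, 'b': 190, 'c': 10}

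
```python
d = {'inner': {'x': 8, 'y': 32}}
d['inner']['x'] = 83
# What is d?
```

After line 1: d = {'inner': {'x': 8, 'y': 32}}
After line 2 (inner x overwritten): d = {'inner': {'x': 83, 'y': 32}}

{'inner': {'x': 83, 'y': 32}}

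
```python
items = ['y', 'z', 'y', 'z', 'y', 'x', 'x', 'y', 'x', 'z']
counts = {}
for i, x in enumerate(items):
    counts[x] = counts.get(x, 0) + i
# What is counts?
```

Initial: counts = {}, items = ['y', 'z', 'y', 'z', 'y', 'x', 'x', 'y', 'x', 'z']
i=0, x='y': counts = {'y': 0}
i=1, x='z': counts = {'y': 0, 'z': 1}
i=2, x='y': counts = {'y': 2, 'z': 1}
i=3, x='z': counts = {'y': 2, 'z': 4}
i=4, x='y': counts = {'y': 6, 'z': 4}
i=5, x='x': counts = {'y': 6, 'z': 4, 'x': 5}
i=6, x='x': counts = {'y': 6, 'z': 4, 'x': 11}
i=7, x='y': counts = {'y': 13, 'z': 4, 'x': 11}
i=8, x='x': counts = {'y': 13, 'z': 4, 'x': 19}
i=9, x='z': counts = {'y': 13, 'z': 13, 'x': 19}

{'y': 13, 'z': 13, 'x': 19}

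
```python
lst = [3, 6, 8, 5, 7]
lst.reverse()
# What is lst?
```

[7, 5, 8, 6, 3]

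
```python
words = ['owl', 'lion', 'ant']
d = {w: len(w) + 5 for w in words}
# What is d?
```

{'owl': 8, 'lion': 9, 'ant': 8}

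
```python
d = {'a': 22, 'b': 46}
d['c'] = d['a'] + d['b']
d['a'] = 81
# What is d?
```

After line 1: d = {'a': 22, 'b': 46}
After line 2 (d['c'] = 22 + 46): d = {'a': 22, 'b': 46, 'c': 68}
After line 3: d = {'a': 81, 'b': 46, 'c': 68}

{'a': 81, 'b': 46, 'c': 68}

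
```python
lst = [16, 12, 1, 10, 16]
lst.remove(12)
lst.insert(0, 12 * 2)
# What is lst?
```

After line 1: lst = [16, 12, 1, 10, 16]
After line 2 (remove first 12): lst = [16, 1, 10, 16]
After line 3 (insert 24 at index 0): lst = [24, 16, 1, 10, 16]

[24, 16, 1, 10, 16]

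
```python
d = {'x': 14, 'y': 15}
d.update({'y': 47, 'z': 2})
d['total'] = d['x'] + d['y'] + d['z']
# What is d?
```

After line 1: d = {'x': 14, 'y': 15}
After line 2 (y overwritten, z added): d = {'x': 14, 'y': 47, 'z': 2}
After line 3 (total = 14 + 47 + 2 = 63): d = {'x': 14, 'y': 47, 'z': 2, 'total': 63}

{'x': 14, 'y': 47, 'z': 2, 'total': 63}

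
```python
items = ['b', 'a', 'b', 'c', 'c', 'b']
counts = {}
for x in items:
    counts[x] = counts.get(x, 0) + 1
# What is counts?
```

Initial: counts = {}, items = ['b', 'a', 'b', 'c', 'c', 'b']
See 'b': counts = {'b': 1}
See 'a': counts = {'b': 1, 'a': 1}
See 'b': counts = {'b': 2, 'a': 1}
See 'c': counts = {'b': 2, 'a': 1, 'c': 1}
See 'c': counts = {'b': 2, 'a': 1, 'c': 2}
See 'b': counts = {'b': 3, 'a': 1, 'c': 2}

{'b': 3, 'a': 1, 'c': 2}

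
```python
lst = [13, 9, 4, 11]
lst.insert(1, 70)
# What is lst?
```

[13, 70, 9, 4, 11]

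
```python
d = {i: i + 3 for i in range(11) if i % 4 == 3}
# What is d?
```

{3: 6, 7: 10}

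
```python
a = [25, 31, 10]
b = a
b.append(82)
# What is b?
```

After line 1: a = [25, 31, 10]
After line 2 (b = a is an alias, same object): a = [25, 31, 10], b = [25, 31, 10]
After line 3 (b.append mutates the shared list): a = [25, 31, 10, 82], b = [25, 31, 10, 82]

[25, 31, 10, 82]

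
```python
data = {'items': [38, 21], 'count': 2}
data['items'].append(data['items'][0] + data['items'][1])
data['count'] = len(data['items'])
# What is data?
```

After line 1: data = {'items': [38, 21], 'count': 2}
After line 2 (append 38 + 21 = 59): data = {'items': [38, 21, 59], 'count': 2}
After line 3 (count = len(items) = 3): data = {'items': [38, 21, 59], 'count': 3}

{'items': [38, 21, 59], 'count': 3}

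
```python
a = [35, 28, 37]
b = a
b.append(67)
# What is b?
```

After line 1: a = [35, 28, 37]
After line 2 (b = a is an alias, same object): a = [35, 28, 37], b = [35, 28, 37]
After line 3 (b.append mutates the shared list): a = [35, 28, 37, 67], b = [35, 28, 37, 67]

[35, 28, 37, 67]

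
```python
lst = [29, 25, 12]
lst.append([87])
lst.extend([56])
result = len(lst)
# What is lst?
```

After line 1: lst = [29, 25, 12]
After line 2 (append adds [87] as single element): lst = [29, 25, 12, [87]]
After line 3 (extend unpacks [56], adds 56): lst = [29, 25, 12, [87], 56]
After line 4: result = len(lst) = 5

[29, 25, 12, [87], 56]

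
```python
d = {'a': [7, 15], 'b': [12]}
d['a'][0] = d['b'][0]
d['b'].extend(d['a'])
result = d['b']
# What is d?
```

After line 1: d = {'a': [7, 15], 'b': [12]}
After line 2 (a[0] = b[0] = 12): d = {'a': [12, 15], 'b': [12]}
After line 3 (b.extend(a) appends [12, 15]): d = {'a': [12, 15], 'b': [12, 12, 15]}
After line 4: result = d['b'] = [12, 12, 15]

{'a': [12, 15], 'b': [12, 12, 15]}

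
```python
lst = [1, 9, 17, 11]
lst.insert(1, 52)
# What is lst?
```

[1, 52, 9, 17, 11]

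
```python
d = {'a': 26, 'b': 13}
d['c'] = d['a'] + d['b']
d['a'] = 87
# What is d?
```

After line 1: d = {'a': 26, 'b': 13}
After line 2 (d['c'] = 26 + 13): d = {'a': 26, 'b': 13, 'c': 39}
After line 3: d = {'a': 87, 'b': 13, 'c': 39}

{'a': 87, 'b': 13, 'c': 39}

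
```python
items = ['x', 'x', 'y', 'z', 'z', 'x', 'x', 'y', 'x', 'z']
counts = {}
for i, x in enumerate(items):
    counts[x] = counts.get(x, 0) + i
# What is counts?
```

Initial: counts = {}, items = ['x', 'x', 'y', 'z', 'z', 'x', 'x', 'y', 'x', 'z']
i=0, x='x': counts = {'x': 0}
i=1, x='x': counts = {'x': 1}
i=2, x='y': counts = {'x': 1, 'y': 2}
i=3, x='z': counts = {'x': 1, 'y': 2, 'z': 3}
i=4, x='z': counts = {'x': 1, 'y': 2, 'z': 7}
i=5, x='x': counts = {'x': 6, 'y': 2, 'z': 7}
i=6, x='x': counts = {'x': 12, 'y': 2, 'z': 7}
i=7, x='y': counts = {'x': 12, 'y': 9, 'z': 7}
i=8, x='x': counts = {'x': 20, 'y': 9, 'z': 7}
i=9, x='z': counts = {'x': 20, 'y': 9, 'z': 16}

{'x': 20, 'y': 9, 'z': 16}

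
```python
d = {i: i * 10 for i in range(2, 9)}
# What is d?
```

{2: 20, 3: 30, 4: 40, 5: 50, 6: 60, 7: 70, 8: 80}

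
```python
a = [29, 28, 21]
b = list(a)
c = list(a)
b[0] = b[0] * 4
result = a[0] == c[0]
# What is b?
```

After line 1: a = [29, 28, 21]
After line 2 (b = list(a), copy): a = [29, 28, 21], b = [29, 28, 21]
After line 3 (c = list(a) is a copy, new object): c = [29, 28, 21]
After line 4 (b[0] = 29 * 4 = 116; only b mutates (copy)): a = [29, 28, 21], b = [116, 28, 21], c = [29, 28, 21]
After line 5 (a[0] = 29, c[0] = 29; result = True)

[116, 28, 21]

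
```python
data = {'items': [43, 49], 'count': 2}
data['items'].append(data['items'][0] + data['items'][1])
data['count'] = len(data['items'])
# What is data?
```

After line 1: data = {'items': [43, 49], 'count': 2}
After line 2 (append 43 + 49 = 92): data = {'items': [43, 49, 92], 'count': 2}
After line 3 (count = len(items) = 3): data = {'items': [43, 49, 92], 'count': 3}

{'items': [43, 49, 92], 'count': 3}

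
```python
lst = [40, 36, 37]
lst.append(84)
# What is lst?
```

[40, 36, 37, 84]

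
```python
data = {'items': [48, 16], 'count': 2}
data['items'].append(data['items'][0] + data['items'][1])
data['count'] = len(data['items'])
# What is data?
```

After line 1: data = {'items': [48, 16], 'count': 2}
After line 2 (append 48 + 16 = 64): data = {'items': [48, 16, 64], 'count': 2}
After line 3 (count = len(items) = 3): data = {'items': [48, 16, 64], 'count': 3}

{'items': [48, 16, 64], 'count': 3}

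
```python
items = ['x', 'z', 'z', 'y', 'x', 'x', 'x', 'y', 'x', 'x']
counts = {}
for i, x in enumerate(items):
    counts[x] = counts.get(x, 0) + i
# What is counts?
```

Initial: counts = {}, items = ['x', 'z', 'z', 'y', 'x', 'x', 'x', 'y', 'x', 'x']
i=0, x='x': counts = {'x': 0}
i=1, x='z': counts = {'x': 0, 'z': 1}
i=2, x='z': counts = {'x': 0, 'z': 3}
i=3, x='y': counts = {'x': 0, 'z': 3, 'y': 3}
i=4, x='x': counts = {'x': 4, 'z': 3, 'y': 3}
i=5, x='x': counts = {'x': 9, 'z': 3, 'y': 3}
i=6, x='x': counts = {'x': 15, 'z': 3, 'y': 3}
i=7, x='y': counts = {'x': 15, 'z': 3, 'y': 10}
i=8, x='x': counts = {'x': 23, 'z': 3, 'y': 10}
i=9, x='x': counts = {'x': 32, 'z': 3, 'y': 10}

{'x': 32, 'z': 3, 'y': 10}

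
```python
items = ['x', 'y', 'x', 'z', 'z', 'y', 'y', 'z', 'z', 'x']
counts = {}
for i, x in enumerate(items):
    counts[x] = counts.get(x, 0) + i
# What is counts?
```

Initial: counts = {}, items = ['x', 'y', 'x', 'z', 'z', 'y', 'y', 'z', 'z', 'x']
i=0, x='x': counts = {'x': 0}
i=1, x='y': counts = {'x': 0, 'y': 1}
i=2, x='x': counts = {'x': 2, 'y': 1}
i=3, x='z': counts = {'x': 2, 'y': 1, 'z': 3}
i=4, x='z': counts = {'x': 2, 'y': 1, 'z': 7}
i=5, x='y': counts = {'x': 2, 'y': 6, 'z': 7}
i=6, x='y': counts = {'x': 2, 'y': 12, 'z': 7}
i=7, x='z': counts = {'x': 2, 'y': 12, 'z': 14}
i=8, x='z': counts = {'x': 2, 'y': 12, 'z': 22}
i=9, x='x': counts = {'x': 11, 'y': 12, 'z': 22}

{'x': 11, 'y': 12, 'z': 22}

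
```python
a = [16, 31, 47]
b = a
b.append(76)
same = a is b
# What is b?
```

After line 1: a = [16, 31, 47]
After line 2 (b = a is an alias, same object): a = [16, 31, 47], b = [16, 31, 47]
After line 3 (b.append mutates the shared list): a = [16, 31, 47, 76], b = [16, 31, 47, 76]
After line 4 (same = a is b; same object -> True): same = True

[16, 31, 47, 76]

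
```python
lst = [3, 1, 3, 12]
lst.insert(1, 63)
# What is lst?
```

[3, 63, 1, 3, 12]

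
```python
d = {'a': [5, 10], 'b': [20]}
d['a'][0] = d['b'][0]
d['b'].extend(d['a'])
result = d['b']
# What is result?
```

After line 1: d = {'a': [5, 10], 'b': [20]}
After line 2 (a[0] = b[0] = 20): d = {'a': [20, 10], 'b': [20]}
After line 3 (b.extend(a) appends [20, 10]): d = {'a': [20, 10], 'b': [20, 20, 10]}
After line 4: result = d['b'] = [20, 20, 10]

[20, 20, 10]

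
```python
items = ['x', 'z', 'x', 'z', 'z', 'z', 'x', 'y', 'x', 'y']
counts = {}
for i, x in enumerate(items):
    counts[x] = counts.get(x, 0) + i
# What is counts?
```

Initial: counts = {}, items = ['x', 'z', 'x', 'z', 'z', 'z', 'x', 'y', 'x', 'y']
i=0, x='x': counts = {'x': 0}
i=1, x='z': counts = {'x': 0, 'z': 1}
i=2, x='x': counts = {'x': 2, 'z': 1}
i=3, x='z': counts = {'x': 2, 'z': 4}
i=4, x='z': counts = {'x': 2, 'z': 8}
i=5, x='z': counts = {'x': 2, 'z': 13}
i=6, x='x': counts = {'x': 8, 'z': 13}
i=7, x='y': counts = {'x': 8, 'z': 13, 'y': 7}
i=8, x='x': counts = {'x': 16, 'z': 13, 'y': 7}
i=9, x='y': counts = {'x': 16, 'z': 13, 'y': 16}

{'x': 16, 'z': 13, 'y': 16}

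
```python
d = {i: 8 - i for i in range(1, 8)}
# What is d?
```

{1: 7, 2: 6, 3: 5, 4: 4, 5: 3, 6: 2, 7: 1}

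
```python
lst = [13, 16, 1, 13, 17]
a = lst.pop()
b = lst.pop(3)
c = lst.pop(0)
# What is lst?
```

After line 1: lst = [13, 16, 1, 13, 17]
After line 2 (pop() -> a = 17): lst = [13, 16, 1, 13]
After line 3 (pop(3) -> b = 13): lst = [13, 16, 1]
After line 4 (pop(0) -> c = 13): lst = [16, 1]

[16, 1]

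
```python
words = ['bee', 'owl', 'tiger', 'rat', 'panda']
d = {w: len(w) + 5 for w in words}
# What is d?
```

{'bee': 8, 'owl': 8, 'tiger': 10, 'rat': 8, 'panda': 10}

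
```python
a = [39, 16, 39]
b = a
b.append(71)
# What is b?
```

After line 1: a = [39, 16, 39]
After line 2 (b = a is an alias, same object): a = [39, 16, 39], b = [39, 16, 39]
After line 3 (b.append mutates the shared list): a = [39, 16, 39, 71], b = [39, 16, 39, 71]

[39, 16, 39, 71]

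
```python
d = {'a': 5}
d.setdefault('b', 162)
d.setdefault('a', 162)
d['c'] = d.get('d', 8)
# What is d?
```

After line 1: d = {'a': 5}
After line 2 (setdefault adds 'b'=162): d = {'a': 5, 'b': 162}
After line 3 (setdefault 'a' no-op, already exists): d = {'a': 5, 'b': 162}
After line 4 (get('d', 8) returns default since 'd' not in d): d = {'a': 5, 'b': 162, 'c': 8}

{'a': 5, 'b': 162, 'c': 8}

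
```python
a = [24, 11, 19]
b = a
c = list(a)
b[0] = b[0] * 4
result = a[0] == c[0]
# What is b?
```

After line 1: a = [24, 11, 19]
After line 2 (b = a, alias): a = [24, 11, 19], b = [24, 11, 19]
After line 3 (c = list(a) is a copy, new object): c = [24, 11, 19]
After line 4 (b[0] = 24 * 4 = 96; mutates shared a/b): a = b = [96, 11, 19], c = [24, 11, 19]
After line 5 (a[0] = 96, c[0] = 24; result = False)

[96, 11, 19]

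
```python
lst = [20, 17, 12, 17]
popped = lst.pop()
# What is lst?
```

[20, 17, 12]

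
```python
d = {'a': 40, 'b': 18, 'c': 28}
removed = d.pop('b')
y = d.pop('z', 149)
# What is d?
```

After line 1: d = {'a': 40, 'b': 18, 'c': 28}
After line 2 (pop 'b' returns 18): d = {'a': 40, 'c': 28}, removed = 18
After line 3 (pop 'z' missing, returns default 149): d = {'a': 40, 'c': 28}, y = 149

{'a': 40, 'c': 28}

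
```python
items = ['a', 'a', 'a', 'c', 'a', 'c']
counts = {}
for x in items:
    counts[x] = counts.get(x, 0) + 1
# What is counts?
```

Initial: counts = {}, items = ['a', 'a', 'a', 'c', 'a', 'c']
See 'a': counts = {'a': 1}
See 'a': counts = {'a': 2}
See 'a': counts = {'a': 3}
See 'c': counts = {'a': 3, 'c': 1}
See 'a': counts = {'a': 4, 'c': 1}
See 'c': counts = {'a': 4, 'c': 2}

{'a': 4, 'c': 2}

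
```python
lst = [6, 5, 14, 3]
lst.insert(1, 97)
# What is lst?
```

[6, 97, 5, 14, 3]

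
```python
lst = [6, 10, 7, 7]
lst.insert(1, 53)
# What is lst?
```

[6, 53, 10, 7, 7]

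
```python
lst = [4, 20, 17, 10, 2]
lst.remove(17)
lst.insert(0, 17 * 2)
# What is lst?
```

After line 1: lst = [4, 20, 17, 10, 2]
After line 2 (remove first 17): lst = [4, 20, 10, 2]
After line 3 (insert 34 at index 0): lst = [34, 4, 20, 10, 2]

[34, 4, 20, 10, 2]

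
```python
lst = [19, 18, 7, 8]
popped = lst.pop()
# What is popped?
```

8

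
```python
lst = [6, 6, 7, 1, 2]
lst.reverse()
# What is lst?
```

[2, 1, 7, 6, 6]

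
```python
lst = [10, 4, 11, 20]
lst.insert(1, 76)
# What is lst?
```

[10, 76, 4, 11, 20]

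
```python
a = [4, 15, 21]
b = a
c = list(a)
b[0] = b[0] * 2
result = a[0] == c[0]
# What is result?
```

After line 1: a = [4, 15, 21]
After line 2 (b = a, alias): a = [4, 15, 21], b = [4, 15, 21]
After line 3 (c = list(a) is a copy, new object): c = [4, 15, 21]
After line 4 (b[0] = 4 * 2 = 8; mutates shared a/b): a = b = [8, 15, 21], c = [4, 15, 21]
After line 5 (a[0] = 8, c[0] = 4; result = False)

False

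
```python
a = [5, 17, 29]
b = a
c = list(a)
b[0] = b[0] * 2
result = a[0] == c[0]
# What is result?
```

After line 1: a = [5, 17, 29]
After line 2 (b = a, alias): a = [5, 17, 29], b = [5, 17, 29]
After line 3 (c = list(a) is a copy, new object): c = [5, 17, 29]
After line 4 (b[0] = 5 * 2 = 10; mutates shared a/b): a = b = [10, 17, 29], c = [5, 17, 29]
After line 5 (a[0] = 10, c[0] = 5; result = False)

False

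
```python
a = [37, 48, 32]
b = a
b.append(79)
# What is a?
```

After line 1: a = [37, 48, 32]
After line 2 (b = a is an alias, same object): a = [37, 48, 32], b = [37, 48, 32]
After line 3 (b.append mutates the shared list): a = [37, 48, 32, 79], b = [37, 48, 32, 79]

[37, 48, 32, 79]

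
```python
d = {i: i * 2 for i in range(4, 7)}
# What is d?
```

{4: 8, 5: 10, 6: 12}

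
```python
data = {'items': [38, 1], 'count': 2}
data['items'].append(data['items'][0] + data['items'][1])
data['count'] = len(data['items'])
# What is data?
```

After line 1: data = {'items': [38, 1], 'count': 2}
After line 2 (append 38 + 1 = 39): data = {'items': [38, 1, 39], 'count': 2}
After line 3 (count = len(items) = 3): data = {'items': [38, 1, 39], 'count': 3}

{'items': [38, 1, 39], 'count': 3}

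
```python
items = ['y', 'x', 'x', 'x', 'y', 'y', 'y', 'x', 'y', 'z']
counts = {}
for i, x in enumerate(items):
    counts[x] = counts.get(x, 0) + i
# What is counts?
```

Initial: counts = {}, items = ['y', 'x', 'x', 'x', 'y', 'y', 'y', 'x', 'y', 'z']
i=0, x='y': counts = {'y': 0}
i=1, x='x': counts = {'y': 0, 'x': 1}
i=2, x='x': counts = {'y': 0, 'x': 3}
i=3, x='x': counts = {'y': 0, 'x': 6}
i=4, x='y': counts = {'y': 4, 'x': 6}
i=5, x='y': counts = {'y': 9, 'x': 6}
i=6, x='y': counts = {'y': 15, 'x': 6}
i=7, x='x': counts = {'y': 15, 'x': 13}
i=8, x='y': counts = {'y': 23, 'x': 13}
i=9, x='z': counts = {'y': 23, 'x': 13, 'z': 9}

{'y': 23, 'x': 13, 'z': 9}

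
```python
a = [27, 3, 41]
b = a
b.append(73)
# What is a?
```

After line 1: a = [27, 3, 41]
After line 2 (b = a is an alias, same object): a = [27, 3, 41], b = [27, 3, 41]
After line 3 (b.append mutates the shared list): a = [27, 3, 41, 73], b = [27, 3, 41, 73]

[27, 3, 41, 73]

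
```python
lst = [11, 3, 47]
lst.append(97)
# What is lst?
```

[11, 3, 47, 97]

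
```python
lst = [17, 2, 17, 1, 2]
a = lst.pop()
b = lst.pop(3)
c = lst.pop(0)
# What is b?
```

After line 1: lst = [17, 2, 17, 1, 2]
After line 2 (pop() -> a = 2): lst = [17, 2, 17, 1]
After line 3 (pop(3) -> b = 1): lst = [17, 2, 17]
After line 4 (pop(0) -> c = 17): lst = [2, 17]

1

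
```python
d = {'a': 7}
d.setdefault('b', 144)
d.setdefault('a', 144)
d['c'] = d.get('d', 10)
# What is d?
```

After line 1: d = {'a': 7}
After line 2 (setdefault adds 'b'=144): d = {'a': 7, 'b': 144}
After line 3 (setdefault 'a' no-op, already exists): d = {'a': 7, 'b': 144}
After line 4 (get('d', 10) returns default since 'd' not in d): d = {'a': 7, 'b': 144, 'c': 10}

{'a': 7, 'b': 144, 'c': 10}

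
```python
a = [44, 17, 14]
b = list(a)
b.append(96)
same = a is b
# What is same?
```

After line 1: a = [44, 17, 14]
After line 2 (b = list(a) is a shallow copy, new object): a = [44, 17, 14], b = [44, 17, 14]
After line 3 (append only mutates b): a = [44, 17, 14], b = [44, 17, 14, 96]
After line 4 (same = a is b; different objects -> False): same = False

False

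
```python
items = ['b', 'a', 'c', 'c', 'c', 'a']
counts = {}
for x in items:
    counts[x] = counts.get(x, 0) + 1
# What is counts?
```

Initial: counts = {}, items = ['b', 'a', 'c', 'c', 'c', 'a']
See 'b': counts = {'b': 1}
See 'a': counts = {'b': 1, 'a': 1}
See 'c': counts = {'b': 1, 'a': 1, 'c': 1}
See 'c': counts = {'b': 1, 'a': 1, 'c': 2}
See 'c': counts = {'b': 1, 'a': 1, 'c': 3}
See 'a': counts = {'b': 1, 'a': 2, 'c': 3}

{'b': 1, 'a': 2, 'c': 3}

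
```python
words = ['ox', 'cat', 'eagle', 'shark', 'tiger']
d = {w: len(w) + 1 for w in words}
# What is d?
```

{'ox': 3, 'cat': 4, 'eagle': 6, 'shark': 6, 'tiger': 6}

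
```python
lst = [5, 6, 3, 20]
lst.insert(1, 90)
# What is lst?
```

[5, 90, 6, 3, 20]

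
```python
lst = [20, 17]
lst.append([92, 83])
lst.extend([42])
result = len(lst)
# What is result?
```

After line 1: lst = [20, 17]
After line 2 (append adds [92, 83] as single element): lst = [20, 17, [92, 83]]
After line 3 (extend unpacks [42], adds 42): lst = [20, 17, [92, 83], 42]
After line 4: result = len(lst) = 4

4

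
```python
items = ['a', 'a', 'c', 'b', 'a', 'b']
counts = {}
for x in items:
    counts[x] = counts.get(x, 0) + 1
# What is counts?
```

Initial: counts = {}, items = ['a', 'a', 'c', 'b', 'a', 'b']
See 'a': counts = {'a': 1}
See 'a': counts = {'a': 2}
See 'c': counts = {'a': 2, 'c': 1}
See 'b': counts = {'a': 2, 'c': 1, 'b': 1}
See 'a': counts = {'a': 3, 'c': 1, 'b': 1}
See 'b': counts = {'a': 3, 'c': 1, 'b': 2}

{'a': 3, 'c': 1, 'b': 2}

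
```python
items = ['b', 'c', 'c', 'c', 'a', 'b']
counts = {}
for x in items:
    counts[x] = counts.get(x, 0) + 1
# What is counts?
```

Initial: counts = {}, items = ['b', 'c', 'c', 'c', 'a', 'b']
See 'b': counts = {'b': 1}
See 'c': counts = {'b': 1, 'c': 1}
See 'c': counts = {'b': 1, 'c': 2}
See 'c': counts = {'b': 1, 'c': 3}
See 'a': counts = {'b': 1, 'c': 3, 'a': 1}
See 'b': counts = {'b': 2, 'c': 3, 'a': 1}

{'b': 2, 'c': 3, 'a': 1}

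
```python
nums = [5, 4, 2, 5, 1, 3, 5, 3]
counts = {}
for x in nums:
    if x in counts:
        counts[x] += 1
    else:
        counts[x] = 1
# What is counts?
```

Initial: counts = {}, nums = [5, 4, 2, 5, 1, 3, 5, 3]
See 5: counts = {5: 1}
See 4: counts = {5: 1, 4: 1}
See 2: counts = {5: 1, 4: 1, 2: 1}
See 5: counts = {5: 2, 4: 1, 2: 1}
See 1: counts = {5: 2, 4: 1, 2: 1, 1: 1}
See 3: counts = {5: 2, 4: 1, 2: 1, 1: 1, 3: 1}
See 5: counts = {5: 3, 4: 1, 2: 1, 1: 1, 3: 1}
See 3: counts = {5: 3, 4: 1, 2: 1, 1: 1, 3: 2}

{5: 3, 4: 1, 2: 1, 1: 1, 3: 2}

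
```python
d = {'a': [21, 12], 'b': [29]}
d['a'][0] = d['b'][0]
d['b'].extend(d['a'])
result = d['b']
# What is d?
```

After line 1: d = {'a': [21, 12], 'b': [29]}
After line 2 (a[0] = b[0] = 29): d = {'a': [29, 12], 'b': [29]}
After line 3 (b.extend(a) appends [29, 12]): d = {'a': [29, 12], 'b': [29, 29, 12]}
After line 4: result = d['b'] = [29, 29, 12]

{'a': [29, 12], 'b': [29, 29, 12]}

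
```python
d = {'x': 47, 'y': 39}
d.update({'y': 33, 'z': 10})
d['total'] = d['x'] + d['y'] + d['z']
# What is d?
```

After line 1: d = {'x': 47, 'y': 39}
After line 2 (y overwritten, z added): d = {'x': 47, 'y': 33, 'z': 10}
After line 3 (total = 47 + 33 + 10 = 90): d = {'x': 47, 'y': 33, 'z': 10, 'total': 90}

{'x': 47, 'y': 33, 'z': 10, 'total': 90}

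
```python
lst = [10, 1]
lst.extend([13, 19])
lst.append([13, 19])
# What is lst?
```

After line 1: lst = [10, 1]
After line 2 (extend unpacks [13, 19]): lst = [10, 1, 13, 19]
After line 3 (append adds [13, 19] as single element): lst = [10, 1, 13, 19, [13, 19]]

[10, 1, 13, 19, [13, 19]]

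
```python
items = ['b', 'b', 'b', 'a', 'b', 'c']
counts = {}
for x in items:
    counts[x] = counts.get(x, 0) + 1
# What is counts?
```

Initial: counts = {}, items = ['b', 'b', 'b', 'a', 'b', 'c']
See 'b': counts = {'b': 1}
See 'b': counts = {'b': 2}
See 'b': counts = {'b': 3}
See 'a': counts = {'b': 3, 'a': 1}
See 'b': counts = {'b': 4, 'a': 1}
See 'c': counts = {'b': 4, 'a': 1, 'c': 1}

{'b': 4, 'a': 1, 'c': 1}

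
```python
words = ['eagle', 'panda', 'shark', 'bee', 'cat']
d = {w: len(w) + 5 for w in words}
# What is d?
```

{'eagle': 10, 'panda': 10, 'shark': 10, 'bee': 8, 'cat': 8}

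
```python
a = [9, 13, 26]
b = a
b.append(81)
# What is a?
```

After line 1: a = [9, 13, 26]
After line 2 (b = a is an alias, same object): a = [9, 13, 26], b = [9, 13, 26]
After line 3 (b.append mutates the shared list): a = [9, 13, 26, 81], b = [9, 13, 26, 81]

[9, 13, 26, 81]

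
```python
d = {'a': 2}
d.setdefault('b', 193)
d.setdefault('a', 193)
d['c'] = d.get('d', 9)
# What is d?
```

After line 1: d = {'a': 2}
After line 2 (setdefault adds 'b'=193): d = {'a': 2, 'b': 193}
After line 3 (setdefault 'a' no-op, already exists): d = {'a': 2, 'b': 193}
After line 4 (get('d', 9) returns default since 'd' not in d): d = {'a': 2, 'b': 193, 'c': 9}

{'a': 2, 'b': 193, 'c': 9}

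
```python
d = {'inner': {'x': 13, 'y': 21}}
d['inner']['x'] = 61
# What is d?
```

After line 1: d = {'inner': {'x': 13, 'y': 21}}
After line 2 (inner x overwritten): d = {'inner': {'x': 61, 'y': 21}}

{'inner': {'x': 61, 'y': 21}}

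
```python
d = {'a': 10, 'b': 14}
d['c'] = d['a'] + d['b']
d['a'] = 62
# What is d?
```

After line 1: d = {'a': 10, 'b': 14}
After line 2 (d['c'] = 10 + 14): d = {'a': 10, 'b': 14, 'c': 24}
After line 3: d = {'a': 62, 'b': 14, 'c': 24}

{'a': 62, 'b': 14, 'c': 24}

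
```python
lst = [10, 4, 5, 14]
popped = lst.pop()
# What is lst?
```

[10, 4, 5]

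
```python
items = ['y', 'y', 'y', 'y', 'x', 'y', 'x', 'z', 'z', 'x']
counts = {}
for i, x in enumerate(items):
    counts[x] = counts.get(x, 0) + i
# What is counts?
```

Initial: counts = {}, items = ['y', 'y', 'y', 'y', 'x', 'y', 'x', 'z', 'z', 'x']
i=0, x='y': counts = {'y': 0}
i=1, x='y': counts = {'y': 1}
i=2, x='y': counts = {'y': 3}
i=3, x='y': counts = {'y': 6}
i=4, x='x': counts = {'y': 6, 'x': 4}
i=5, x='y': counts = {'y': 11, 'x': 4}
i=6, x='x': counts = {'y': 11, 'x': 10}
i=7, x='z': counts = {'y': 11, 'x': 10, 'z': 7}
i=8, x='z': counts = {'y': 11, 'x': 10, 'z': 15}
i=9, x='x': counts = {'y': 11, 'x': 19, 'z': 15}

{'y': 11, 'x': 19, 'z': 15}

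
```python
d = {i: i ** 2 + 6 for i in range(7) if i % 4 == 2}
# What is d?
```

{2: 10, 6: 42}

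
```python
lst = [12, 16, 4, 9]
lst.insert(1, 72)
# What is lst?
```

[12, 72, 16, 4, 9]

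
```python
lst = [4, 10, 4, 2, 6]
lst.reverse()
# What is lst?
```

[6, 2, 4, 10, 4]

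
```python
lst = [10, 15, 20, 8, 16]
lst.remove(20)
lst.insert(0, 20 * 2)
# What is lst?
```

After line 1: lst = [10, 15, 20, 8, 16]
After line 2 (remove first 20): lst = [10, 15, 8, 16]
After line 3 (insert 40 at index 0): lst = [40, 10, 15, 8, 16]

[40, 10, 15, 8, 16]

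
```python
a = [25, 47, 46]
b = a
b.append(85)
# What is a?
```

After line 1: a = [25, 47, 46]
After line 2 (b = a is an alias, same object): a = [25, 47, 46], b = [25, 47, 46]
After line 3 (b.append mutates the shared list): a = [25, 47, 46, 85], b = [25, 47, 46, 85]

[25, 47, 46, 85]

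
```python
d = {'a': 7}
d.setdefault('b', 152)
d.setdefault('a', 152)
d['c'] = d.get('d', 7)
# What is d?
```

After line 1: d = {'a': 7}
After line 2 (setdefault adds 'b'=152): d = {'a': 7, 'b': 152}
After line 3 (setdefault 'a' no-op, already exists): d = {'a': 7, 'b': 152}
After line 4 (get('d', 7) returns default since 'd' not in d): d = {'a': 7, 'b': 152, 'c': 7}

{'a': 7, 'b': 152, 'c': 7}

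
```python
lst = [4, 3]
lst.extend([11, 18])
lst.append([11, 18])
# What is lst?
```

After line 1: lst = [4, 3]
After line 2 (extend unpacks [11, 18]): lst = [4, 3, 11, 18]
After line 3 (append adds [11, 18] as single element): lst = [4, 3, 11, 18, [11, 18]]

[4, 3, 11, 18, [11, 18]]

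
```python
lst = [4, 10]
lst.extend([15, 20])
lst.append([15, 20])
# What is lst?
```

After line 1: lst = [4, 10]
After line 2 (extend unpacks [15, 20]): lst = [4, 10, 15, 20]
After line 3 (append adds [15, 20] as single element): lst = [4, 10, 15, 20, [15, 20]]

[4, 10, 15, 20, [15, 20]]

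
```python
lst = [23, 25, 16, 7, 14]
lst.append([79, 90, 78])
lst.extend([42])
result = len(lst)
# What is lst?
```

After line 1: lst = [23, 25, 16, 7, 14]
After line 2 (append adds [79, 90, 78] as single element): lst = [23, 25, 16, 7, 14, [79, 90, 78]]
After line 3 (extend unpacks [42], adds 42): lst = [23, 25, 16, 7, 14, [79, 90, 78], 42]
After line 4: result = len(lst) = 7

[23, 25, 16, 7, 14, [79, 90, 78], 42]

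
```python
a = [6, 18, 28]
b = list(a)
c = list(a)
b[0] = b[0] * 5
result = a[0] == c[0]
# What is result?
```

After line 1: a = [6, 18, 28]
After line 2 (b = list(a), copy): a = [6, 18, 28], b = [6, 18, 28]
After line 3 (c = list(a) is a copy, new object): c = [6, 18, 28]
After line 4 (b[0] = 6 * 5 = 30; only b mutates (copy)): a = [6, 18, 28], b = [30, 18, 28], c = [6, 18, 28]
After line 5 (a[0] = 6, c[0] = 6; result = True)

True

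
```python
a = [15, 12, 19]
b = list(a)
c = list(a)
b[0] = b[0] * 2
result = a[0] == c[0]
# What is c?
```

After line 1: a = [15, 12, 19]
After line 2 (b = list(a), copy): a = [15, 12, 19], b = [15, 12, 19]
After line 3 (c = list(a) is a copy, new object): c = [15, 12, 19]
After line 4 (b[0] = 15 * 2 = 30; only b mutates (copy)): a = [15, 12, 19], b = [30, 12, 19], c = [15, 12, 19]
After line 5 (a[0] = 15, c[0] = 15; result = True)

[15, 12, 19]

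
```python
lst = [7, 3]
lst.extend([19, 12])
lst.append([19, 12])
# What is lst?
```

After line 1: lst = [7, 3]
After line 2 (extend unpacks [19, 12]): lst = [7, 3, 19, 12]
After line 3 (append adds [19, 12] as single element): lst = [7, 3, 19, 12, [19, 12]]

[7, 3, 19, 12, [19, 12]]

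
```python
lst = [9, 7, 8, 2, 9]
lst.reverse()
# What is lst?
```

[9, 2, 8, 7, 9]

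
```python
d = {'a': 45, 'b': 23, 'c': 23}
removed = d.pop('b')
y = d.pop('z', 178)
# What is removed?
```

After line 1: d = {'a': 45, 'b': 23, 'c': 23}
After line 2 (pop 'b' returns 23): d = {'a': 45, 'c': 23}, removed = 23
After line 3 (pop 'z' missing, returns default 178): d = {'a': 45, 'c': 23}, y = 178

23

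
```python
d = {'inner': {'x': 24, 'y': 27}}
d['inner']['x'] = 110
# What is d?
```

After line 1: d = {'inner': {'x': 24, 'y': 27}}
After line 2 (inner x overwritten): d = {'inner': {'x': 110, 'y': 27}}

{'inner': {'x': 110, 'y': 27}}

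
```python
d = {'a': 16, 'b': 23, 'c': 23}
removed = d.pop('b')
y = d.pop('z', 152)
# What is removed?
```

After line 1: d = {'a': 16, 'b': 23, 'c': 23}
After line 2 (pop 'b' returns 23): d = {'a': 16, 'c': 23}, removed = 23
After line 3 (pop 'z' missing, returns default 152): d = {'a': 16, 'c': 23}, y = 152

23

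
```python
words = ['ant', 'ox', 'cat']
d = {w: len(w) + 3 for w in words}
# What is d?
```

{'ant': 6, 'ox': 5, 'cat': 6}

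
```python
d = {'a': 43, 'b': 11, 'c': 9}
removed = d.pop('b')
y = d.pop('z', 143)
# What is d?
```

After line 1: d = {'a': 43, 'b': 11, 'c': 9}
After line 2 (pop 'b' returns 11): d = {'a': 43, 'c': 9}, removed = 11
After line 3 (pop 'z' missing, returns default 143): d = {'a': 43, 'c': 9}, y = 143

{'a': 43, 'c': 9}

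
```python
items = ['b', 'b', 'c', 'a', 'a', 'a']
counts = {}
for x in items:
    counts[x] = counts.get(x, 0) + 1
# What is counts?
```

Initial: counts = {}, items = ['b', 'b', 'c', 'a', 'a', 'a']
See 'b': counts = {'b': 1}
See 'b': counts = {'b': 2}
See 'c': counts = {'b': 2, 'c': 1}
See 'a': counts = {'b': 2, 'c': 1, 'a': 1}
See 'a': counts = {'b': 2, 'c': 1, 'a': 2}
See 'a': counts = {'b': 2, 'c': 1, 'a': 3}

{'b': 2, 'c': 1, 'a': 3}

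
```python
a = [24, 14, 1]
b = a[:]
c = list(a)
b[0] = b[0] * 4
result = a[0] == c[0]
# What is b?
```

After line 1: a = [24, 14, 1]
After line 2 (b = a[:], copy): a = [24, 14, 1], b = [24, 14, 1]
After line 3 (c = list(a) is a copy, new object): c = [24, 14, 1]
After line 4 (b[0] = 24 * 4 = 96; only b mutates (copy)): a = [24, 14, 1], b = [96, 14, 1], c = [24, 14, 1]
After line 5 (a[0] = 24, c[0] = 24; result = True)

[96, 14, 1]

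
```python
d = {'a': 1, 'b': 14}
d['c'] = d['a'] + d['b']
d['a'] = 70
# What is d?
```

After line 1: d = {'a': 1, 'b': 14}
After line 2 (d['c'] = 1 + 14): d = {'a': 1, 'b': 14, 'c': 15}
After line 3: d = {'a': 70, 'b': 14, 'c': 15}

{'a': 70, 'b': 14, 'c': 15}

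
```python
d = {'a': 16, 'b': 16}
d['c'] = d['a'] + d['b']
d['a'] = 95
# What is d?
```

After line 1: d = {'a': 16, 'b': 16}
After line 2 (d['c'] = 16 + 16): d = {'a': 16, 'b': 16, 'c': 32}
After line 3: d = {'a': 95, 'b': 16, 'c': 32}

{'a': 95, 'b': 16, 'c': 32}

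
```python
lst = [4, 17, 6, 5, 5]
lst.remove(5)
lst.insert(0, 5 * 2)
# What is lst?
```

After line 1: lst = [4, 17, 6, 5, 5]
After line 2 (remove first 5): lst = [4, 17, 6, 5]
After line 3 (insert 10 at index 0): lst = [10, 4, 17, 6, 5]

[10, 4, 17, 6, 5]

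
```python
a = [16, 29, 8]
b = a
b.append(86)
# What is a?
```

After line 1: a = [16, 29, 8]
After line 2 (b = a is an alias, same object): a = [16, 29, 8], b = [16, 29, 8]
After line 3 (b.append mutates the shared list): a = [16, 29, 8, 86], b = [16, 29, 8, 86]

[16, 29, 8, 86]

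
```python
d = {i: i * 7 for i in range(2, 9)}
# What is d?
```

{2: 14, 3: 21, 4: 28, 5: 35, 6: 42, 7: 49, 8: 56}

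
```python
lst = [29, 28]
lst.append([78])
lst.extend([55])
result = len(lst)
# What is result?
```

After line 1: lst = [29, 28]
After line 2 (append adds [78] as single element): lst = [29, 28, [78]]
After line 3 (extend unpacks [55], adds 55): lst = [29, 28, [78], 55]
After line 4: result = len(lst) = 4

4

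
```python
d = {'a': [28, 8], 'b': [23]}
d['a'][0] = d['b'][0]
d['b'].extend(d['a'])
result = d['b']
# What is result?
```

After line 1: d = {'a': [28, 8], 'b': [23]}
After line 2 (a[0] = b[0] = 23): d = {'a': [23, 8], 'b': [23]}
After line 3 (b.extend(a) appends [23, 8]): d = {'a': [23, 8], 'b': [23, 23, 8]}
After line 4: result = d['b'] = [23, 23, 8]

[23, 23, 8]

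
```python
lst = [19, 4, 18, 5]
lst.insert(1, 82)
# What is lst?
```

[19, 82, 4, 18, 5]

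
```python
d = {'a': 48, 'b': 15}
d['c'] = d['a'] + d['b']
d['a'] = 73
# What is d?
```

After line 1: d = {'a': 48, 'b': 15}
After line 2 (d['c'] = 48 + 15): d = {'a': 48, 'b': 15, 'c': 63}
After line 3: d = {'a': 73, 'b': 15, 'c': 63}

{'a': 73, 'b': 15, 'c': 63}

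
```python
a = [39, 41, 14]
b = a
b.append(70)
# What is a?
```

After line 1: a = [39, 41, 14]
After line 2 (b = a is an alias, same object): a = [39, 41, 14], b = [39, 41, 14]
After line 3 (b.append mutates the shared list): a = [39, 41, 14, 70], b = [39, 41, 14, 70]

[39, 41, 14, 70]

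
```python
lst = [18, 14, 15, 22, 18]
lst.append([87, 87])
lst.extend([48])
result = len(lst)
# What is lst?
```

After line 1: lst = [18, 14, 15, 22, 18]
After line 2 (append adds [87, 87] as single element): lst = [18, 14, 15, 22, 18, [87, 87]]
After line 3 (extend unpacks [48], adds 48): lst = [18, 14, 15, 22, 18, [87, 87], 48]
After line 4: result = len(lst) = 7

[18, 14, 15, 22, 18, [87, 87], 48]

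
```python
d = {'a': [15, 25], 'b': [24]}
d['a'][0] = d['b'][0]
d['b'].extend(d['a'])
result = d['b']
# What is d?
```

After line 1: d = {'a': [15, 25], 'b': [24]}
After line 2 (a[0] = b[0] = 24): d = {'a': [24, 25], 'b': [24]}
After line 3 (b.extend(a) appends [24, 25]): d = {'a': [24, 25], 'b': [24, 24, 25]}
After line 4: result = d['b'] = [24, 24, 25]

{'a': [24, 25], 'b': [24, 24, 25]}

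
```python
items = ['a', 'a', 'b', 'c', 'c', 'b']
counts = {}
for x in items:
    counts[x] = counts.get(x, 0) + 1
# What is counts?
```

Initial: counts = {}, items = ['a', 'a', 'b', 'c', 'c', 'b']
See 'a': counts = {'a': 1}
See 'a': counts = {'a': 2}
See 'b': counts = {'a': 2, 'b': 1}
See 'c': counts = {'a': 2, 'b': 1, 'c': 1}
See 'c': counts = {'a': 2, 'b': 1, 'c': 2}
See 'b': counts = {'a': 2, 'b': 2, 'c': 2}

{'a': 2, 'b': 2, 'c': 2}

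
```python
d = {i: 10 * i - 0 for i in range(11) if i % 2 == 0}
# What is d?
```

{0: 0, 2: 20, 4: 40, 6: 60, 8: 80, 10: 100}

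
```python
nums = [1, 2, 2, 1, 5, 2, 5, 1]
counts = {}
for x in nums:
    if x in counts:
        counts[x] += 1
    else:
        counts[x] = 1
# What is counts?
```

Initial: counts = {}, nums = [1, 2, 2, 1, 5, 2, 5, 1]
See 1: counts = {1: 1}
See 2: counts = {1: 1, 2: 1}
See 2: counts = {1: 1, 2: 2}
See 1: counts = {1: 2, 2: 2}
See 5: counts = {1: 2, 2: 2, 5: 1}
See 2: counts = {1: 2, 2: 3, 5: 1}
See 5: counts = {1: 2, 2: 3, 5: 2}
See 1: counts = {1: 3, 2: 3, 5: 2}

{1: 3, 2: 3, 5: 2}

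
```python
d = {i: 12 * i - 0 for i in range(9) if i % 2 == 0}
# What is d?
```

{0: 0, 2: 24, 4: 48, 6: 72, 8: 96}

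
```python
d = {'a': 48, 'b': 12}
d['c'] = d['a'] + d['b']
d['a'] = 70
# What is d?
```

After line 1: d = {'a': 48, 'b': 12}
After line 2 (d['c'] = 48 + 12): d = {'a': 48, 'b': 12, 'c': 60}
After line 3: d = {'a': 70, 'b': 12, 'c': 60}

{'a': 70, 'b': 12, 'c': 60}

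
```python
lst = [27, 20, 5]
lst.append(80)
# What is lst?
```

[27, 20, 5, 80]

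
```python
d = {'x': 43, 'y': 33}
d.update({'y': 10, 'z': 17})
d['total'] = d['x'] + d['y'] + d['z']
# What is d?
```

After line 1: d = {'x': 43, 'y': 33}
After line 2 (y overwritten, z added): d = {'x': 43, 'y': 10, 'z': 17}
After line 3 (total = 43 + 10 + 17 = 70): d = {'x': 43, 'y': 10, 'z': 17, 'total': 70}

{'x': 43, 'y': 10, 'z': 17, 'total': 70}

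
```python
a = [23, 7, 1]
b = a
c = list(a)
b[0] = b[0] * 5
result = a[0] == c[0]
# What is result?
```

After line 1: a = [23, 7, 1]
After line 2 (b = a, alias): a = [23, 7, 1], b = [23, 7, 1]
After line 3 (c = list(a) is a copy, new object): c = [23, 7, 1]
After line 4 (b[0] = 23 * 5 = 115; mutates shared a/b): a = b = [115, 7, 1], c = [23, 7, 1]
After line 5 (a[0] = 115, c[0] = 23; result = False)

False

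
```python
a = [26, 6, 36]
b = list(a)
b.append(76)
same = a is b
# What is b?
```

After line 1: a = [26, 6, 36]
After line 2 (b = list(a) is a shallow copy, new object): a = [26, 6, 36], b = [26, 6, 36]
After line 3 (append only mutates b): a = [26, 6, 36], b = [26, 6, 36, 76]
After line 4 (same = a is b; different objects -> False): same = False

[26, 6, 36, 76]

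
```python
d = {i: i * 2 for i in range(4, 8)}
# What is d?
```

{4: 8, 5: 10, 6: 12, 7: 14}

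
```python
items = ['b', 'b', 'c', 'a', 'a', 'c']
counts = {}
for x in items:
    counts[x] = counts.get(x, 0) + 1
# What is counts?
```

Initial: counts = {}, items = ['b', 'b', 'c', 'a', 'a', 'c']
See 'b': counts = {'b': 1}
See 'b': counts = {'b': 2}
See 'c': counts = {'b': 2, 'c': 1}
See 'a': counts = {'b': 2, 'c': 1, 'a': 1}
See 'a': counts = {'b': 2, 'c': 1, 'a': 2}
See 'c': counts = {'b': 2, 'c': 2, 'a': 2}

{'b': 2, 'c': 2, 'a': 2}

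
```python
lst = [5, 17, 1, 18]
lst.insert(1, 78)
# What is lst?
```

[5, 78, 17, 1, 18]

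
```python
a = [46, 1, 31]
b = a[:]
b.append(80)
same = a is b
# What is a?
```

After line 1: a = [46, 1, 31]
After line 2 (b = a[:] is a shallow copy, new object): a = [46, 1, 31], b = [46, 1, 31]
After line 3 (append only mutates b): a = [46, 1, 31], b = [46, 1, 31, 80]
After line 4 (same = a is b; different objects -> False): same = False

[46, 1, 31]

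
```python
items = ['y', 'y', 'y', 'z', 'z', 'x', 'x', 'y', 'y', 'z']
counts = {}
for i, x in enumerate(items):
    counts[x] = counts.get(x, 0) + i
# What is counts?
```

Initial: counts = {}, items = ['y', 'y', 'y', 'z', 'z', 'x', 'x', 'y', 'y', 'z']
i=0, x='y': counts = {'y': 0}
i=1, x='y': counts = {'y': 1}
i=2, x='y': counts = {'y': 3}
i=3, x='z': counts = {'y': 3, 'z': 3}
i=4, x='z': counts = {'y': 3, 'z': 7}
i=5, x='x': counts = {'y': 3, 'z': 7, 'x': 5}
i=6, x='x': counts = {'y': 3, 'z': 7, 'x': 11}
i=7, x='y': counts = {'y': 10, 'z': 7, 'x': 11}
i=8, x='y': counts = {'y': 18, 'z': 7, 'x': 11}
i=9, x='z': counts = {'y': 18, 'z': 16, 'x': 11}

{'y': 18, 'z': 16, 'x': 11}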